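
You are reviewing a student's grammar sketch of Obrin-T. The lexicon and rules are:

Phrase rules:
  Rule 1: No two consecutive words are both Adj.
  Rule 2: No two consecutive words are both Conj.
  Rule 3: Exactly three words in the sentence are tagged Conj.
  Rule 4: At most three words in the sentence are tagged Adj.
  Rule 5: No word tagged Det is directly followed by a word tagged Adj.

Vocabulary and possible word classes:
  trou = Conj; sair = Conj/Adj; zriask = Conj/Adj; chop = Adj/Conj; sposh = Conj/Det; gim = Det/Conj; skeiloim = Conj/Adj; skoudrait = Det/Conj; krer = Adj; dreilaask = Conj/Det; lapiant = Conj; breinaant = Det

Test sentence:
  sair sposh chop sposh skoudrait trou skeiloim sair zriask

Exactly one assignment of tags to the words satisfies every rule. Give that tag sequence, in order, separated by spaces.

Adj Det Conj Det Det Conj Adj Conj Adj

Candidates per position — 1:sair {Conj,Adj}; 2:sposh {Conj,Det}; 3:chop {Adj,Conj}; 4:sposh {Conj,Det}; 5:skoudrait {Det,Conj}; 6:trou {Conj}; 7:skeiloim {Conj,Adj}; 8:sair {Conj,Adj}; 9:zriask {Conj,Adj}.
Word 5 cannot be Conj — rule 2 would then fail for every completion. It is Det.
Word 7 cannot be Conj — rule 2 would then fail for every completion. It is Adj.
Word 8 cannot be Adj — rule 1 would then fail for every completion. It is Conj.
Word 9 cannot be Conj — rule 2 would then fail for every completion. It is Adj.
The remaining ambiguous positions (1, 2, 3, 4) are resolved jointly — only one combination satisfies every rule.
That leaves exactly one tagging: Adj Det Conj Det Det Conj Adj Conj Adj.
Checking: rule 1 satisfied; rule 2 satisfied; rule 3 satisfied; rule 4 satisfied; rule 5 satisfied.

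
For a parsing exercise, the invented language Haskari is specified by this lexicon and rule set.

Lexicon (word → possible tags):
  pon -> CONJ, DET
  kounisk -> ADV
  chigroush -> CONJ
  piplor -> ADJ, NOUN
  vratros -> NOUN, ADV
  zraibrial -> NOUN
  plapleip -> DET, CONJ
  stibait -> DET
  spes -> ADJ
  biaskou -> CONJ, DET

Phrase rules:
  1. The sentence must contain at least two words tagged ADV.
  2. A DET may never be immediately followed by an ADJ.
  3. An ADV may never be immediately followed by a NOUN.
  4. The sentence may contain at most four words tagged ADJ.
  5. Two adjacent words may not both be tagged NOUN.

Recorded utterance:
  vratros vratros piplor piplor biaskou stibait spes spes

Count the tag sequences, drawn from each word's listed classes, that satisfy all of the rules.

0

Candidates per position — 1:vratros {NOUN,ADV}; 2:vratros {NOUN,ADV}; 3:piplor {ADJ,NOUN}; 4:piplor {ADJ,NOUN}; 5:biaskou {CONJ,DET}; 6:stibait {DET}; 7:spes {ADJ}; 8:spes {ADJ}.
There are 32 candidate sequences in total.
Rule 2 cannot be satisfied by any choice of tags from the lexicon.
So there is no consistent tagging.
Count = 0.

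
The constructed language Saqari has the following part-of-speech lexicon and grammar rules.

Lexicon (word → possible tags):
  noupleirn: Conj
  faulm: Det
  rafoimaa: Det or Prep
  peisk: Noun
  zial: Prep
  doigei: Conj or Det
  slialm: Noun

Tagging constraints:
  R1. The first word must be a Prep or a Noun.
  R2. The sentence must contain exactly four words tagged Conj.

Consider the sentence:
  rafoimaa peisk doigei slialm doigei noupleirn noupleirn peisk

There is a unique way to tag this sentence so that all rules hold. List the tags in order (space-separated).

Candidates per position — 1:rafoimaa {Det,Prep}; 2:peisk {Noun}; 3:doigei {Conj,Det}; 4:slialm {Noun}; 5:doigei {Conj,Det}; 6:noupleirn {Conj}; 7:noupleirn {Conj}; 8:peisk {Noun}.
If word 1 were Det, no tagging could satisfy rule 1; so word 1 is Prep.
If word 3 were Det, no tagging could satisfy rule 2; so word 3 is Conj.
If word 5 were Det, no tagging could satisfy rule 2; so word 5 is Conj.
The only consistent sequence is: Prep Noun Conj Noun Conj Conj Conj Noun.
Rule-by-rule: rule 1 satisfied; rule 2 satisfied.

Prep Noun Conj Noun Conj Conj Conj Noun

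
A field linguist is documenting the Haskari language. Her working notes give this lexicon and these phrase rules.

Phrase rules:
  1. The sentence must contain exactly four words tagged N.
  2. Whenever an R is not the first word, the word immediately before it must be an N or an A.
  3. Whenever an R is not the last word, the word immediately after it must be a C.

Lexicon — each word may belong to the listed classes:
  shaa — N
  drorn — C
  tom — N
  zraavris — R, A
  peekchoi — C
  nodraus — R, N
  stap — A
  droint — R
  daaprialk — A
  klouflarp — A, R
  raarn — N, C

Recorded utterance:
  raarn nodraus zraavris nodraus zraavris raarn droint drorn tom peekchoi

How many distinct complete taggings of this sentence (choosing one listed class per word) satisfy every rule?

Candidates per position — 1:raarn {N,C}; 2:nodraus {R,N}; 3:zraavris {R,A}; 4:nodraus {R,N}; 5:zraavris {R,A}; 6:raarn {N,C}; 7:droint {R}; 8:drorn {C}; 9:tom {N}; 10:peekchoi {C}.
There are 64 candidate sequences in total.
The sequences that satisfy every rule: C N A N A N R C N C.
Count = 1.

1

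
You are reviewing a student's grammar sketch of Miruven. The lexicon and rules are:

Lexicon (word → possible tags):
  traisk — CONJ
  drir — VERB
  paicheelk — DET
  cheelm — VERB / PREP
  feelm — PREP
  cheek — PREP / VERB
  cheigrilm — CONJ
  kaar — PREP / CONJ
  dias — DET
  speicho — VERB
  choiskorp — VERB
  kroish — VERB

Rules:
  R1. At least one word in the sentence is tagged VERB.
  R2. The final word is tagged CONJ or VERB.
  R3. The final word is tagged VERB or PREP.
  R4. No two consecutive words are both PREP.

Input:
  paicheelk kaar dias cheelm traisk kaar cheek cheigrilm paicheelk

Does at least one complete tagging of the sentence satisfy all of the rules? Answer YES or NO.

NO

Candidates per position — 1:paicheelk {DET}; 2:kaar {PREP,CONJ}; 3:dias {DET}; 4:cheelm {VERB,PREP}; 5:traisk {CONJ}; 6:kaar {PREP,CONJ}; 7:cheek {PREP,VERB}; 8:cheigrilm {CONJ}; 9:paicheelk {DET}.
Rule 2 cannot be satisfied by any choice of tags from the lexicon.
So there is no consistent tagging.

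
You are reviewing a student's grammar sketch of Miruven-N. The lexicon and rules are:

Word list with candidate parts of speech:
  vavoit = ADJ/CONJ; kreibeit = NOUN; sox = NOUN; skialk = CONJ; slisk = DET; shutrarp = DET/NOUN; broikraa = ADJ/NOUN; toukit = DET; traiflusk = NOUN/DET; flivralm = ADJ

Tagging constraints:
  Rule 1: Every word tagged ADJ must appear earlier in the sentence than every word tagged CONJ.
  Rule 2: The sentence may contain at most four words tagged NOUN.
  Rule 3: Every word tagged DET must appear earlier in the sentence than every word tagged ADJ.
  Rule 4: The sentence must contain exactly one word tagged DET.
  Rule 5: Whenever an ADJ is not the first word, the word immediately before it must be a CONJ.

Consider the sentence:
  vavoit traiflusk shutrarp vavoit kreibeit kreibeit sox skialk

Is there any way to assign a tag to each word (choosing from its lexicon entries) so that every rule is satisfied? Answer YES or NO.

Candidates per position — 1:vavoit {ADJ,CONJ}; 2:traiflusk {NOUN,DET}; 3:shutrarp {DET,NOUN}; 4:vavoit {ADJ,CONJ}; 5:kreibeit {NOUN}; 6:kreibeit {NOUN}; 7:sox {NOUN}; 8:skialk {CONJ}.
One satisfying assignment: CONJ DET NOUN CONJ NOUN NOUN NOUN CONJ.
Checking: rule 1 satisfied; rule 2 satisfied; rule 3 satisfied; rule 4 satisfied; rule 5 satisfied.

YES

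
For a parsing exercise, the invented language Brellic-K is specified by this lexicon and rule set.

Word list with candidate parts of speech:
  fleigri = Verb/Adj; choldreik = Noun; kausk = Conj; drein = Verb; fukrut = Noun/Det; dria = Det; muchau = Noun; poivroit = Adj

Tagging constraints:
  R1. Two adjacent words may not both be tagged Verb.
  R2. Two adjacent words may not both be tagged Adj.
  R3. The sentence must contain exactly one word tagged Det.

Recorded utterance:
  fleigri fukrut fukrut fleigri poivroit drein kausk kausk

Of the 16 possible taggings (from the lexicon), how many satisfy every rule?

Candidates per position — 1:fleigri {Verb,Adj}; 2:fukrut {Noun,Det}; 3:fukrut {Noun,Det}; 4:fleigri {Verb,Adj}; 5:poivroit {Adj}; 6:drein {Verb}; 7:kausk {Conj}; 8:kausk {Conj}.
There are 16 candidate sequences in total.
The sequences that satisfy every rule: Verb Noun Det Verb Adj Verb Conj Conj; Verb Det Noun Verb Adj Verb Conj Conj; Adj Noun Det Verb Adj Verb Conj Conj; Adj Det Noun Verb Adj Verb Conj Conj.
Count = 4.

4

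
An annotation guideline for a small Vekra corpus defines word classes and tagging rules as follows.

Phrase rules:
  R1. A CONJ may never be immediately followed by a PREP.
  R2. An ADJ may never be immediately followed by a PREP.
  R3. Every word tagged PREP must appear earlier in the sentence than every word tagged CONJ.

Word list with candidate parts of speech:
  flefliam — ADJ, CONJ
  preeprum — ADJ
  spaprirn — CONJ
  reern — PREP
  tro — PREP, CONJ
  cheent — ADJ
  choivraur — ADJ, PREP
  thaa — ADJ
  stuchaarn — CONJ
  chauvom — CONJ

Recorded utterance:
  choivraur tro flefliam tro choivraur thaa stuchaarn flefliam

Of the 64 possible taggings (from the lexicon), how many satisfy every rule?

12

Candidates per position — 1:choivraur {ADJ,PREP}; 2:tro {PREP,CONJ}; 3:flefliam {ADJ,CONJ}; 4:tro {PREP,CONJ}; 5:choivraur {ADJ,PREP}; 6:thaa {ADJ}; 7:stuchaarn {CONJ}; 8:flefliam {ADJ,CONJ}.
There are 64 candidate sequences in total.
Checking each against the rules leaves 12 sequences.
Count = 12.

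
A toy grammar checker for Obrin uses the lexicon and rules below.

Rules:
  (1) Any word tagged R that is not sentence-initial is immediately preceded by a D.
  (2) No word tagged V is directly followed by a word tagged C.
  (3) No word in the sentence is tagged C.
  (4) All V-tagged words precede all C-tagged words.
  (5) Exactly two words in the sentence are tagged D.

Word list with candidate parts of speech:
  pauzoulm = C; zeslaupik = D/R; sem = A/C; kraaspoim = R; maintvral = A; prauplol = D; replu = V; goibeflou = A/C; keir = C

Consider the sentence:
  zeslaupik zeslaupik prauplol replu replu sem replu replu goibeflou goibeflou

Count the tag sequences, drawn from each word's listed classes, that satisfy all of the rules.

Candidates per position — 1:zeslaupik {D,R}; 2:zeslaupik {D,R}; 3:prauplol {D}; 4:replu {V}; 5:replu {V}; 6:sem {A,C}; 7:replu {V}; 8:replu {V}; 9:goibeflou {A,C}; 10:goibeflou {A,C}.
There are 32 candidate sequences in total.
The sequences that satisfy every rule: D R D V V A V V A A; R D D V V A V V A A.
Count = 2.

2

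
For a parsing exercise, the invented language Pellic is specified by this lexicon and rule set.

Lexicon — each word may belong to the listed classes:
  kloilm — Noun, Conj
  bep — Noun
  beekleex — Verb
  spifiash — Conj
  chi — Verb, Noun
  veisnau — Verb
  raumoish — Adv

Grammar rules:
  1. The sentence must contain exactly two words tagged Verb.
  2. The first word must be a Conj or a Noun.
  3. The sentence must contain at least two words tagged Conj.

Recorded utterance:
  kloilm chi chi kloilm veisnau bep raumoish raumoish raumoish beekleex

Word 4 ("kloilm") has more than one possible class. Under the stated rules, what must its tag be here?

Candidates per position — 1:kloilm {Noun,Conj}; 2:chi {Verb,Noun}; 3:chi {Verb,Noun}; 4:kloilm {Noun,Conj}; 5:veisnau {Verb}; 6:bep {Noun}; 7:raumoish {Adv}; 8:raumoish {Adv}; 9:raumoish {Adv}; 10:beekleex {Verb}.
Word 1 cannot be Noun — rule 3 would then fail for every completion. It is Conj.
Word 2 cannot be Verb — rule 1 would then fail for every completion. It is Noun.
Word 3 cannot be Verb — rule 1 would then fail for every completion. It is Noun.
Word 4 cannot be Noun — rule 3 would then fail for every completion. It is Conj.
So the tagging must be: Conj Noun Noun Conj Verb Noun Adv Adv Adv Verb.
Rule-by-rule: rule 1 ok; rule 2 ok; rule 3 ok.

Conj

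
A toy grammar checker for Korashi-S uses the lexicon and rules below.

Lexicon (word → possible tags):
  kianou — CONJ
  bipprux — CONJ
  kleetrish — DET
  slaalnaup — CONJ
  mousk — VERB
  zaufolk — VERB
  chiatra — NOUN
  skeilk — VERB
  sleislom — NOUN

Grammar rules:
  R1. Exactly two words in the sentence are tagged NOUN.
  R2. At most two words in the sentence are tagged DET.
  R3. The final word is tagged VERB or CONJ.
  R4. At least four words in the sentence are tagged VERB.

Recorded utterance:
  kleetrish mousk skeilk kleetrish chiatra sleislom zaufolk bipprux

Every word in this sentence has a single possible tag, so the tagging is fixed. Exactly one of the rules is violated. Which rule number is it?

4

Fixed tagging: DET VERB VERB DET NOUN NOUN VERB CONJ.
Checking each rule: R1 ✓, R2 ✓, R3 ✓, R4 ✗.
Only rule 4 fails.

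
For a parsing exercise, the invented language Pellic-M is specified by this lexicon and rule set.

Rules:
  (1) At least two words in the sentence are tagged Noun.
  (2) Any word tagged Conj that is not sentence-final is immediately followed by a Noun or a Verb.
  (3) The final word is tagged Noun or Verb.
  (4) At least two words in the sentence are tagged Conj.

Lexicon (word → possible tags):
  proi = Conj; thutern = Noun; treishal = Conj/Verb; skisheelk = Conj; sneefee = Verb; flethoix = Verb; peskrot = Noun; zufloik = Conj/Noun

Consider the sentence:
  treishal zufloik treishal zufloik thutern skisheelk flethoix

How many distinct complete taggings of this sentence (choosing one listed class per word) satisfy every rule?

Candidates per position — 1:treishal {Conj,Verb}; 2:zufloik {Conj,Noun}; 3:treishal {Conj,Verb}; 4:zufloik {Conj,Noun}; 5:thutern {Noun}; 6:skisheelk {Conj}; 7:flethoix {Verb}.
There are 16 candidate sequences in total.
Checking each against the rules leaves 6 sequences.
Count = 6.

6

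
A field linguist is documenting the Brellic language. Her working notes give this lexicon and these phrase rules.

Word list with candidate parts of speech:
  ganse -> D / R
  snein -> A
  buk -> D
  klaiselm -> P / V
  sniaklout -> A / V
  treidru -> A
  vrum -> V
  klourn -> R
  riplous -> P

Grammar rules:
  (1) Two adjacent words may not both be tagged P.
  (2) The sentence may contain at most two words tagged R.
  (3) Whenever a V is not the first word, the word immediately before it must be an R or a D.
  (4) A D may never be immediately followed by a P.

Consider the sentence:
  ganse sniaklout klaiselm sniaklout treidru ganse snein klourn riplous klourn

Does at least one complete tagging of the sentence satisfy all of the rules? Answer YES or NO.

YES

Candidates per position — 1:ganse {D,R}; 2:sniaklout {A,V}; 3:klaiselm {P,V}; 4:sniaklout {A,V}; 5:treidru {A}; 6:ganse {D,R}; 7:snein {A}; 8:klourn {R}; 9:riplous {P}; 10:klourn {R}.
One satisfying assignment: D V P A A D A R P R.
Verifying each rule — rule 1 holds; rule 2 holds; rule 3 holds; rule 4 holds.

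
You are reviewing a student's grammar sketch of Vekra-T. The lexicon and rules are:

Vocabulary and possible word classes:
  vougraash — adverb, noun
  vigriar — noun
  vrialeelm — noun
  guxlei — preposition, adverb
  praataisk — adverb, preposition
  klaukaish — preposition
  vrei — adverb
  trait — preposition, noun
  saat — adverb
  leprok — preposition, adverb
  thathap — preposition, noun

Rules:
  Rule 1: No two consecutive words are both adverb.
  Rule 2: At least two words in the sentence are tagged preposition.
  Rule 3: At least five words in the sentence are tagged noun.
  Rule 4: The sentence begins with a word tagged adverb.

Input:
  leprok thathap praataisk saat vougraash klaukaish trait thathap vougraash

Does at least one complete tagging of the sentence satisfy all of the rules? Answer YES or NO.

YES

Candidates per position — 1:leprok {preposition,adverb}; 2:thathap {preposition,noun}; 3:praataisk {adverb,preposition}; 4:saat {adverb}; 5:vougraash {adverb,noun}; 6:klaukaish {preposition}; 7:trait {preposition,noun}; 8:thathap {preposition,noun}; 9:vougraash {adverb,noun}.
One satisfying assignment: adverb noun preposition adverb noun preposition noun noun noun.
Check: rule 1 holds; rule 2 holds; rule 3 holds; rule 4 holds.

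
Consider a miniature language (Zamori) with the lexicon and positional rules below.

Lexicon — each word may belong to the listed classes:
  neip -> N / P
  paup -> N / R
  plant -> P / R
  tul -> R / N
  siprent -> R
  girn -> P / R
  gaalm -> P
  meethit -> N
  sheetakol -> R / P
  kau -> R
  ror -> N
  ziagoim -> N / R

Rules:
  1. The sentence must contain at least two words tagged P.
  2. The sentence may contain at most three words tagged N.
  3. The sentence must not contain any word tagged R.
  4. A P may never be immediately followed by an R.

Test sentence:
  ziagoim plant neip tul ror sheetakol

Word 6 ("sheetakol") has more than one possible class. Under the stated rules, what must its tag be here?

P

Candidates per position — 1:ziagoim {N,R}; 2:plant {P,R}; 3:neip {N,P}; 4:tul {R,N}; 5:ror {N}; 6:sheetakol {R,P}.
Position 1: R is ruled out by rule 3; that leaves N.
Position 2: R is ruled out by rule 3; that leaves P.
Position 4: R is ruled out by rule 3; that leaves N.
Position 6: R is ruled out by rule 3; that leaves P.
Position 3: N is ruled out by rule 2; that leaves P.
The only consistent sequence is: N P P N N P.
Checking: rule 1 ✓; rule 2 ✓; rule 3 ✓; rule 4 ✓.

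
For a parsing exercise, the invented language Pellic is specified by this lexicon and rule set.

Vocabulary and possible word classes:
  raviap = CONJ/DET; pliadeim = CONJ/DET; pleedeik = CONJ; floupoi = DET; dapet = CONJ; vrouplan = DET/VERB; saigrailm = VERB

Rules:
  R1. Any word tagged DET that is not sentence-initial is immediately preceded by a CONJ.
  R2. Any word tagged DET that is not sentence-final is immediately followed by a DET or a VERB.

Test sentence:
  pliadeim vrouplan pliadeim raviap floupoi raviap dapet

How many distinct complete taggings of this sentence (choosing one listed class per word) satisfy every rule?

Candidates per position — 1:pliadeim {CONJ,DET}; 2:vrouplan {DET,VERB}; 3:pliadeim {CONJ,DET}; 4:raviap {CONJ,DET}; 5:floupoi {DET}; 6:raviap {CONJ,DET}; 7:dapet {CONJ}.
There are 32 candidate sequences in total.
Rule 2 cannot be satisfied by any choice of tags from the lexicon.
So there is no consistent tagging.
Count = 0.

0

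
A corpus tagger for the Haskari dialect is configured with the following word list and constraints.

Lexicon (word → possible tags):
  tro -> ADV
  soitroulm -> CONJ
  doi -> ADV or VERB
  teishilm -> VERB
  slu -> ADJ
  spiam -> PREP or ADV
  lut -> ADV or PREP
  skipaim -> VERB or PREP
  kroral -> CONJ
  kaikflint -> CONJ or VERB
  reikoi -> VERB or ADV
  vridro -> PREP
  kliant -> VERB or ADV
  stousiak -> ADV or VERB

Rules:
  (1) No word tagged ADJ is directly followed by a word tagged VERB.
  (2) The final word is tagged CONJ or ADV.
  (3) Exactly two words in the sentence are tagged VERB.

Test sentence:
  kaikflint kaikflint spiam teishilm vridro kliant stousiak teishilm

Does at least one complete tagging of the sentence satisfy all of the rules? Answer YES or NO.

Candidates per position — 1:kaikflint {CONJ,VERB}; 2:kaikflint {CONJ,VERB}; 3:spiam {PREP,ADV}; 4:teishilm {VERB}; 5:vridro {PREP}; 6:kliant {VERB,ADV}; 7:stousiak {ADV,VERB}; 8:teishilm {VERB}.
Rule 2 cannot be satisfied by any choice of tags from the lexicon.
So there is no consistent tagging.

NO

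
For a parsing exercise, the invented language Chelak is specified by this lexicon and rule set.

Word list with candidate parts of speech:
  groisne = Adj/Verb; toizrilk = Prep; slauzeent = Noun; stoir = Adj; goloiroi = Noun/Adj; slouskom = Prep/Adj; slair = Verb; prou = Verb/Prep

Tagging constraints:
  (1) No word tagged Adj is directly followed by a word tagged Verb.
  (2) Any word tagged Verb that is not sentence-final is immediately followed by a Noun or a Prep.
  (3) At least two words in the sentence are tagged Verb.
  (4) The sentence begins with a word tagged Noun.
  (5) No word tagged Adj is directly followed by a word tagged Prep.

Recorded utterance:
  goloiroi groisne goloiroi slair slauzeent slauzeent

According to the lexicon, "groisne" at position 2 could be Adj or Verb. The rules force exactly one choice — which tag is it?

Candidates per position — 1:goloiroi {Noun,Adj}; 2:groisne {Adj,Verb}; 3:goloiroi {Noun,Adj}; 4:slair {Verb}; 5:slauzeent {Noun}; 6:slauzeent {Noun}.
If word 1 were Adj, no tagging could satisfy rule 4; so word 1 is Noun.
If word 2 were Adj, no tagging could satisfy rule 3; so word 2 is Verb.
If word 3 were Adj, no tagging could satisfy rule 1; so word 3 is Noun.
The only consistent sequence is: Noun Verb Noun Verb Noun Noun.
Rule-by-rule: rule 1 ✓; rule 2 ✓; rule 3 ✓; rule 4 ✓; rule 5 ✓.

Verb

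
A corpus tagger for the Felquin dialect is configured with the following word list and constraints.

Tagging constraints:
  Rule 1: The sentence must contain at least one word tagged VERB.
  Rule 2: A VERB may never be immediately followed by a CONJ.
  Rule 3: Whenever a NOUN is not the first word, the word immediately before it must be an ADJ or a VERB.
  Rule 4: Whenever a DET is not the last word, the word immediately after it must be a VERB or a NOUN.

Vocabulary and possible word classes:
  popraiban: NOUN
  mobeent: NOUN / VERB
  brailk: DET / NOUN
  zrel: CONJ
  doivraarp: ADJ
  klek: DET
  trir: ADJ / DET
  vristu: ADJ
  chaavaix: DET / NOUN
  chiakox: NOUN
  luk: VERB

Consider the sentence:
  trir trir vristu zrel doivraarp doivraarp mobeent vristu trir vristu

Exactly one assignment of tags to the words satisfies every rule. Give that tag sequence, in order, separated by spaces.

Candidates per position — 1:trir {ADJ,DET}; 2:trir {ADJ,DET}; 3:vristu {ADJ}; 4:zrel {CONJ}; 5:doivraarp {ADJ}; 6:doivraarp {ADJ}; 7:mobeent {NOUN,VERB}; 8:vristu {ADJ}; 9:trir {ADJ,DET}; 10:vristu {ADJ}.
If word 1 were DET, no tagging could satisfy rule 4; so word 1 is ADJ.
If word 2 were DET, no tagging could satisfy rule 4; so word 2 is ADJ.
If word 7 were NOUN, no tagging could satisfy rule 1; so word 7 is VERB.
If word 9 were DET, no tagging could satisfy rule 4; so word 9 is ADJ.
The only consistent sequence is: ADJ ADJ ADJ CONJ ADJ ADJ VERB ADJ ADJ ADJ.
Verifying each rule — rule 1 holds; rule 2 holds; rule 3 holds; rule 4 holds.

ADJ ADJ ADJ CONJ ADJ ADJ VERB ADJ ADJ ADJ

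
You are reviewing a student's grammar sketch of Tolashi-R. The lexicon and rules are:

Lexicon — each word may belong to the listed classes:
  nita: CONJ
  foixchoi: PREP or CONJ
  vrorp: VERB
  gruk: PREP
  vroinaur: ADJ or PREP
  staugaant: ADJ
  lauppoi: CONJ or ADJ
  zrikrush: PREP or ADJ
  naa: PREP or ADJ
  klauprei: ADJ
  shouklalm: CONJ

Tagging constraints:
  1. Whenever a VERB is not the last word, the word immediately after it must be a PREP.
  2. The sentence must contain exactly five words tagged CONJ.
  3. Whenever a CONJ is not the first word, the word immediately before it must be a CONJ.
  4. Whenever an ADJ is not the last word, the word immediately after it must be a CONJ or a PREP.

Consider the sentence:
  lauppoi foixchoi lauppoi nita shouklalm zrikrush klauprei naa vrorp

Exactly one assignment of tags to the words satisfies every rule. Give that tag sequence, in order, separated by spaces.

CONJ CONJ CONJ CONJ CONJ PREP ADJ PREP VERB

Candidates per position — 1:lauppoi {CONJ,ADJ}; 2:foixchoi {PREP,CONJ}; 3:lauppoi {CONJ,ADJ}; 4:nita {CONJ}; 5:shouklalm {CONJ}; 6:zrikrush {PREP,ADJ}; 7:klauprei {ADJ}; 8:naa {PREP,ADJ}; 9:vrorp {VERB}.
Position 1: ADJ is ruled out by rule 2; that leaves CONJ.
Position 2: PREP is ruled out by rule 2; that leaves CONJ.
Position 3: ADJ is ruled out by rule 2; that leaves CONJ.
Position 6: ADJ is ruled out by rule 4; that leaves PREP.
Position 8: ADJ is ruled out by rule 4; that leaves PREP.
The unique satisfying tagging is: CONJ CONJ CONJ CONJ CONJ PREP ADJ PREP VERB.
Verifying each rule — rule 1 satisfied; rule 2 satisfied; rule 3 satisfied; rule 4 satisfied.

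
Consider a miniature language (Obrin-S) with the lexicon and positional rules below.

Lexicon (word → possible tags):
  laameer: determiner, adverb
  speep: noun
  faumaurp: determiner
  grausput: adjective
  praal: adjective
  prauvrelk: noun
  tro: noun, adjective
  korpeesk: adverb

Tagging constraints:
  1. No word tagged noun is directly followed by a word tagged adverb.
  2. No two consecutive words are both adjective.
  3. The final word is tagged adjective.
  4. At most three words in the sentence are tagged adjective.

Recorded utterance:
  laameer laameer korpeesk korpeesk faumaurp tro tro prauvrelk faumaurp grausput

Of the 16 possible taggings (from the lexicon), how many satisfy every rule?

12

Candidates per position — 1:laameer {determiner,adverb}; 2:laameer {determiner,adverb}; 3:korpeesk {adverb}; 4:korpeesk {adverb}; 5:faumaurp {determiner}; 6:tro {noun,adjective}; 7:tro {noun,adjective}; 8:prauvrelk {noun}; 9:faumaurp {determiner}; 10:grausput {adjective}.
There are 16 candidate sequences in total.
Checking each against the rules leaves 12 sequences.
Count = 12.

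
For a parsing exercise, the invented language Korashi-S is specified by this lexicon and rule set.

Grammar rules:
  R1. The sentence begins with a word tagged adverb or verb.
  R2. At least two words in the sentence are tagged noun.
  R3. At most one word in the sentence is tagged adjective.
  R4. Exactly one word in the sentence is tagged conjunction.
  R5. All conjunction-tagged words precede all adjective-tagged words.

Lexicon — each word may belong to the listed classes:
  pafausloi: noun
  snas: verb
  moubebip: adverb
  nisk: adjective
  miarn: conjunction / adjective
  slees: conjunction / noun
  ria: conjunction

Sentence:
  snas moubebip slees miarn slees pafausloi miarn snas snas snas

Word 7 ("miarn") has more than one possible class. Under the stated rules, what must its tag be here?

Candidates per position — 1:snas {verb}; 2:moubebip {adverb}; 3:slees {conjunction,noun}; 4:miarn {conjunction,adjective}; 5:slees {conjunction,noun}; 6:pafausloi {noun}; 7:miarn {conjunction,adjective}; 8:snas {verb}; 9:snas {verb}; 10:snas {verb}.
Position 7: the remaining choice is settled jointly with positions 3, 4, 5 — only adjective at position 7 is part of a tagging that satisfies every rule.
That leaves exactly one tagging: verb adverb noun conjunction noun noun adjective verb verb verb.
Verifying each rule — rule 1 satisfied; rule 2 satisfied; rule 3 satisfied; rule 4 satisfied; rule 5 satisfied.

adjective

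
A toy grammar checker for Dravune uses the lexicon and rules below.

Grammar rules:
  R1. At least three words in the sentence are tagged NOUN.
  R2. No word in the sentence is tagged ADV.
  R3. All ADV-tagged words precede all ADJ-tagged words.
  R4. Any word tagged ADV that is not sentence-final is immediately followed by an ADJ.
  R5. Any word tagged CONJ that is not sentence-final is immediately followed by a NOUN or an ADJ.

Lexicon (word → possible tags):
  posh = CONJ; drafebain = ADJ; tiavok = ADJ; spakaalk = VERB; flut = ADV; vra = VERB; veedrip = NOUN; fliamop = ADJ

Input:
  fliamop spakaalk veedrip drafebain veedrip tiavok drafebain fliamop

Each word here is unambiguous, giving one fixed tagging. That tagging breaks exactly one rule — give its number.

Fixed tagging: ADJ VERB NOUN ADJ NOUN ADJ ADJ ADJ.
Checking each rule: R1 violated, R2 holds, R3 holds, R4 holds, R5 holds.
Only rule 1 fails.

1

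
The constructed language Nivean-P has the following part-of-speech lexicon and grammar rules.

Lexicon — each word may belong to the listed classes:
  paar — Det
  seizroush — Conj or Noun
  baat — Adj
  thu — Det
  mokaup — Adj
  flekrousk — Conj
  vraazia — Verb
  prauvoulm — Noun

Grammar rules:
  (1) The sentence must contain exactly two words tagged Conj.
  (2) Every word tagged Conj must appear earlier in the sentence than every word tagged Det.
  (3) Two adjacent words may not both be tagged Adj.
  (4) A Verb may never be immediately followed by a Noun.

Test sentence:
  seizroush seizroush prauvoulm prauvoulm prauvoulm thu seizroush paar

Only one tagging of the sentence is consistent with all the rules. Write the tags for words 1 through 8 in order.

Conj Conj Noun Noun Noun Det Noun Det

Candidates per position — 1:seizroush {Conj,Noun}; 2:seizroush {Conj,Noun}; 3:prauvoulm {Noun}; 4:prauvoulm {Noun}; 5:prauvoulm {Noun}; 6:thu {Det}; 7:seizroush {Conj,Noun}; 8:paar {Det}.
Word 7 cannot be Conj — rule 2 would then fail for every completion. It is Noun.
Word 1 cannot be Noun — rule 1 would then fail for every completion. It is Conj.
Word 2 cannot be Noun — rule 1 would then fail for every completion. It is Conj.
The only consistent sequence is: Conj Conj Noun Noun Noun Det Noun Det.
Checking: rule 1 ✓; rule 2 ✓; rule 3 ✓; rule 4 ✓.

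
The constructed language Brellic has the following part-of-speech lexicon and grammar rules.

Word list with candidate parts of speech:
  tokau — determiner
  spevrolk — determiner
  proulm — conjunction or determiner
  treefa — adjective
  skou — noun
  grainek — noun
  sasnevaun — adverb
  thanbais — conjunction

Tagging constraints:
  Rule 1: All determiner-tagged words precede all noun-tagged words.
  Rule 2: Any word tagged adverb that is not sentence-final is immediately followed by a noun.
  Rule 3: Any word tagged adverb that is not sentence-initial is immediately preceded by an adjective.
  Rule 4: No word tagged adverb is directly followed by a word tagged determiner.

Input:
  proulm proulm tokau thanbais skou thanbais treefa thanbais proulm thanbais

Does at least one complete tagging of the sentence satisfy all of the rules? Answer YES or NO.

Candidates per position — 1:proulm {conjunction,determiner}; 2:proulm {conjunction,determiner}; 3:tokau {determiner}; 4:thanbais {conjunction}; 5:skou {noun}; 6:thanbais {conjunction}; 7:treefa {adjective}; 8:thanbais {conjunction}; 9:proulm {conjunction,determiner}; 10:thanbais {conjunction}.
One satisfying assignment: determiner determiner determiner conjunction noun conjunction adjective conjunction conjunction conjunction.
Check: rule 1 holds; rule 2 holds; rule 3 holds; rule 4 holds.

YES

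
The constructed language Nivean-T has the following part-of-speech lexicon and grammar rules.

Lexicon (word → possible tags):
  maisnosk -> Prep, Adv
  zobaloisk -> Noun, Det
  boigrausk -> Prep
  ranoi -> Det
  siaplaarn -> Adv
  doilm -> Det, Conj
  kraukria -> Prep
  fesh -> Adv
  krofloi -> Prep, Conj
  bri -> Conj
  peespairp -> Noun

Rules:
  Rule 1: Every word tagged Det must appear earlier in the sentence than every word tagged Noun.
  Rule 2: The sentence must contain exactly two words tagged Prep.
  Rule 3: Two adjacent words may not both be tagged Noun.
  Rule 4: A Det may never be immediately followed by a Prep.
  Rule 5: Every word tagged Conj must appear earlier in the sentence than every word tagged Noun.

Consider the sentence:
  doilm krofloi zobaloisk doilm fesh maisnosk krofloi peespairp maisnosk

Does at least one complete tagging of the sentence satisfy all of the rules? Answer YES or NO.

YES

Candidates per position — 1:doilm {Det,Conj}; 2:krofloi {Prep,Conj}; 3:zobaloisk {Noun,Det}; 4:doilm {Det,Conj}; 5:fesh {Adv}; 6:maisnosk {Prep,Adv}; 7:krofloi {Prep,Conj}; 8:peespairp {Noun}; 9:maisnosk {Prep,Adv}.
One satisfying assignment: Conj Prep Det Conj Adv Prep Conj Noun Adv.
Rule-by-rule: rule 1 holds; rule 2 holds; rule 3 holds; rule 4 holds; rule 5 holds.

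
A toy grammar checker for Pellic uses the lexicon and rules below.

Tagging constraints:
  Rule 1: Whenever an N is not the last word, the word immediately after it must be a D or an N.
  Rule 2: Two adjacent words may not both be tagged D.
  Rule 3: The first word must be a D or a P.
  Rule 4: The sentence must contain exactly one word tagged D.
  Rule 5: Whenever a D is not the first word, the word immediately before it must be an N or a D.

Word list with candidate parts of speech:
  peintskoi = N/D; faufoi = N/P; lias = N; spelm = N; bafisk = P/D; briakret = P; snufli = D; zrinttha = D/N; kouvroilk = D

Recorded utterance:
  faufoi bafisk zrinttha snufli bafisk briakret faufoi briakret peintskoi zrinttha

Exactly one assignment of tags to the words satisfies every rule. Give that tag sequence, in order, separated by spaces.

P P N D P P P P N N

Candidates per position — 1:faufoi {N,P}; 2:bafisk {P,D}; 3:zrinttha {D,N}; 4:snufli {D}; 5:bafisk {P,D}; 6:briakret {P}; 7:faufoi {N,P}; 8:briakret {P}; 9:peintskoi {N,D}; 10:zrinttha {D,N}.
Word 1 cannot be N — rule 3 would then fail for every completion. It is P.
Word 2 cannot be D — rule 4 would then fail for every completion. It is P.
Word 3 cannot be D — rule 2 would then fail for every completion. It is N.
Word 5 cannot be D — rule 2 would then fail for every completion. It is P.
Word 7 cannot be N — rule 1 would then fail for every completion. It is P.
Word 9 cannot be D — rule 4 would then fail for every completion. It is N.
Word 10 cannot be D — rule 4 would then fail for every completion. It is N.
The only consistent sequence is: P P N D P P P P N N.
Checking: rule 1 ok; rule 2 ok; rule 3 ok; rule 4 ok; rule 5 ok.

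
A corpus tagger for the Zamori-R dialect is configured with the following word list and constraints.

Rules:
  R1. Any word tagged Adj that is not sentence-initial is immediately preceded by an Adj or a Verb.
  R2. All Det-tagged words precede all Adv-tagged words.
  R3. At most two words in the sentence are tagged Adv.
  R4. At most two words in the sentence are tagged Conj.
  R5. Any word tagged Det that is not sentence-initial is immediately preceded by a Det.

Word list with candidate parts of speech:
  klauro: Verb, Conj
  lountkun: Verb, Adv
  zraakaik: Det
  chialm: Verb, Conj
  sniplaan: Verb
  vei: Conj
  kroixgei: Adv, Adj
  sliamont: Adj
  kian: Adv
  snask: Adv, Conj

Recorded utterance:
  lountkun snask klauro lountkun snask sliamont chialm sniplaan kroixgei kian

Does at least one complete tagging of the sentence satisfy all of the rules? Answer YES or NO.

NO

Candidates per position — 1:lountkun {Verb,Adv}; 2:snask {Adv,Conj}; 3:klauro {Verb,Conj}; 4:lountkun {Verb,Adv}; 5:snask {Adv,Conj}; 6:sliamont {Adj}; 7:chialm {Verb,Conj}; 8:sniplaan {Verb}; 9:kroixgei {Adv,Adj}; 10:kian {Adv}.
Rule 1 cannot be satisfied by any choice of tags from the lexicon.
So there is no consistent tagging.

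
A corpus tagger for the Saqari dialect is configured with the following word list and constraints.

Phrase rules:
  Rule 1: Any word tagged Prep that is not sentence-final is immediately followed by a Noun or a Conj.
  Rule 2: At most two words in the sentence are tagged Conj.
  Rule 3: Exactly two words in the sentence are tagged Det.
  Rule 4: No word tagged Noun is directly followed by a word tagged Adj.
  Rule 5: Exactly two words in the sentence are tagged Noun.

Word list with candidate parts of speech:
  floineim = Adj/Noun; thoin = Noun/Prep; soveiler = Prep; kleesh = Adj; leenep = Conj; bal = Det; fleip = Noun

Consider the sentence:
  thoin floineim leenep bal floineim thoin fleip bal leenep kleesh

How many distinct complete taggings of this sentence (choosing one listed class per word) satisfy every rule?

1

Candidates per position — 1:thoin {Noun,Prep}; 2:floineim {Adj,Noun}; 3:leenep {Conj}; 4:bal {Det}; 5:floineim {Adj,Noun}; 6:thoin {Noun,Prep}; 7:fleip {Noun}; 8:bal {Det}; 9:leenep {Conj}; 10:kleesh {Adj}.
There are 16 candidate sequences in total.
The sequences that satisfy every rule: Prep Noun Conj Det Adj Prep Noun Det Conj Adj.
Count = 1.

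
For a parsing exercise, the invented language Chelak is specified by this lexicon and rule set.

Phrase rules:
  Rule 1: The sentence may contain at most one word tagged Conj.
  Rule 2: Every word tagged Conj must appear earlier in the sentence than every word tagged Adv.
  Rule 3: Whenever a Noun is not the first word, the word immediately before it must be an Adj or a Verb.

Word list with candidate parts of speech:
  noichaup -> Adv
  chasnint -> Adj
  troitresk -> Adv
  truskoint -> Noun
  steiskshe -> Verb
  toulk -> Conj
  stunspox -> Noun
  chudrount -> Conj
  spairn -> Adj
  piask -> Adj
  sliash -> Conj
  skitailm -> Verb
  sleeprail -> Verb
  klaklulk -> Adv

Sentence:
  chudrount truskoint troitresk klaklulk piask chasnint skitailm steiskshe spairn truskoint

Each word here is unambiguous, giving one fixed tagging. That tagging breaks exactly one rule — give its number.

Fixed tagging: Conj Noun Adv Adv Adj Adj Verb Verb Adj Noun.
Applying the rules: R1 ✓, R2 ✓, R3 ✗.
Only rule 3 fails.

3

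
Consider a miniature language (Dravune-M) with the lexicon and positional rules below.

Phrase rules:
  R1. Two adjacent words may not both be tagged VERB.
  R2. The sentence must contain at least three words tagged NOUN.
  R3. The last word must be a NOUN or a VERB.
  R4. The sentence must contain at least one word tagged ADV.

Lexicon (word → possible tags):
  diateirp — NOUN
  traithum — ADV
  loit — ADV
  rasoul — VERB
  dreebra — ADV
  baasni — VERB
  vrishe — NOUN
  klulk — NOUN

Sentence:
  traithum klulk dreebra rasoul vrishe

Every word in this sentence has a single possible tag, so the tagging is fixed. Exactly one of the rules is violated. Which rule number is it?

2

Fixed tagging: ADV NOUN ADV VERB NOUN.
Applying the rules: R1 ok, R2 fails, R3 ok, R4 ok.
Only rule 2 fails.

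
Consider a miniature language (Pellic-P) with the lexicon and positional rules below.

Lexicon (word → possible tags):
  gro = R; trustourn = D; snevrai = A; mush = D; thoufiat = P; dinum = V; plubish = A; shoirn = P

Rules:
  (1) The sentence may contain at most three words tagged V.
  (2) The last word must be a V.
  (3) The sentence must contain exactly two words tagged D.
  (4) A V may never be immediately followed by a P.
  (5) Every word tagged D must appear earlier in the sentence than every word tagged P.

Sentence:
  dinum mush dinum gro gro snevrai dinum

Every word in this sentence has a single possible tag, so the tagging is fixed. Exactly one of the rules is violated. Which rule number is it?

3

Fixed tagging: V D V R R A V.
Checking each rule: R1 ok, R2 ok, R3 fails, R4 ok, R5 ok.
Only rule 3 fails.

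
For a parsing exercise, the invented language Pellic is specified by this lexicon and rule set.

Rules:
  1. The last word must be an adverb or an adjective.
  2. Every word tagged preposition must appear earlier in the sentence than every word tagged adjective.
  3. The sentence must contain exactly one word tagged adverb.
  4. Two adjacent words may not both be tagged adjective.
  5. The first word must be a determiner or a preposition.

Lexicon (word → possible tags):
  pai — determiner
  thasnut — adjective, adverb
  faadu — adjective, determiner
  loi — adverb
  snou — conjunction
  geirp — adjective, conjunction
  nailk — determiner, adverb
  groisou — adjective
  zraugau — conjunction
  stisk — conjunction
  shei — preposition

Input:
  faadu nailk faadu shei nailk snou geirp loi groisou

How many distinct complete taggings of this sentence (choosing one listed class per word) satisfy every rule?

Candidates per position — 1:faadu {adjective,determiner}; 2:nailk {determiner,adverb}; 3:faadu {adjective,determiner}; 4:shei {preposition}; 5:nailk {determiner,adverb}; 6:snou {conjunction}; 7:geirp {adjective,conjunction}; 8:loi {adverb}; 9:groisou {adjective}.
There are 32 candidate sequences in total.
The sequences that satisfy every rule: determiner determiner determiner preposition determiner conjunction adjective adverb adjective; determiner determiner determiner preposition determiner conjunction conjunction adverb adjective.
Count = 2.

2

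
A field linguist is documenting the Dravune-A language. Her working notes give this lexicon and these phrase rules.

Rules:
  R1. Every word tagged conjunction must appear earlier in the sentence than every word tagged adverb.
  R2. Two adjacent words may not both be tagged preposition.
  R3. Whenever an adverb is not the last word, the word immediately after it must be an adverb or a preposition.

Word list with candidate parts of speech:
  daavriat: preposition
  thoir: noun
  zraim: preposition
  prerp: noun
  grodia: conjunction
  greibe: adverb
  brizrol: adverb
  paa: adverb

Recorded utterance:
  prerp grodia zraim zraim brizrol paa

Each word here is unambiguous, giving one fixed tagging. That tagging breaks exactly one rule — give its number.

Fixed tagging: noun conjunction preposition preposition adverb adverb.
Applying the rules: R1 ✓, R2 ✗, R3 ✓.
Only rule 2 fails.

2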